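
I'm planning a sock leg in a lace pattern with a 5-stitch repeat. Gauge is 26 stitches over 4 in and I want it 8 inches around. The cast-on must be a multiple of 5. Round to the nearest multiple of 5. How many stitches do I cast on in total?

50 stitches.

26 / 4 = 6.5 sts per inch.
8 × 6.5 = 52.00 sts.
Nearest multiple of 5: 50.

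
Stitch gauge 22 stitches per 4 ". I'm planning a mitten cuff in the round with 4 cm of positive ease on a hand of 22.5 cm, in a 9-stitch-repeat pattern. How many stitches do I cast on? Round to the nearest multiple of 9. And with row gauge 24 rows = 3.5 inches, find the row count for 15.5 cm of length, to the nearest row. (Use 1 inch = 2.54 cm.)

Finished = 22.5 + 4 = 26.5 cm.
26.5 cm × 1/2.54 = 10.43 inches.
22/4 = 5.5 sts per in; 10.43 × 5.5 = 57.38 sts.
Nearest multiple of 9 → 54.
15.5 cm = 6.10 inches; × 6.857 = 41.84 → 42 rows.

Cast on 54 stitches; work 42 rows.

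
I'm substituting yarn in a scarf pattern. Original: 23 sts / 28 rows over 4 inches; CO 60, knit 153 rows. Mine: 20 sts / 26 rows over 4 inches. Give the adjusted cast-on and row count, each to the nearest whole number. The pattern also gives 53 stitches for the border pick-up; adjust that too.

Cast on 52 stitches; work 142 rows; border pick-up 46 stitches.

Stitches: 60 × 20/23 = 52.17 → 52.
Rows: 153 × 26/28 = 142.07 → 142.
border pick-up: 53 × 20/23 = 46.09 → 46.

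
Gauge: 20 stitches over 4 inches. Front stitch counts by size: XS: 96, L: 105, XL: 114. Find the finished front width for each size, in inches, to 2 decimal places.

XS 19.20 inches; L 21.00 inches; XL 22.80 inches.

20/4 = 5 sts per in.
XS: 96 / 5 = 19.200 → 19.20 in.
L: 105 / 5 = 21.000 → 21.00 in.
XL: 114 / 5 = 22.800 → 22.80 in.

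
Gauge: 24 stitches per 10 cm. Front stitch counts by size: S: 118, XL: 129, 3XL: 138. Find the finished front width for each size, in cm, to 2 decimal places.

S 49.17 cm; XL 53.75 cm; 3XL 57.50 cm.

24/10 = 2.4 sts per cm.
S: 118 / 2.4 = 49.167 → 49.17 cm.
XL: 129 / 2.4 = 53.750 → 53.75 cm.
3XL: 138 / 2.4 = 57.500 → 57.50 cm.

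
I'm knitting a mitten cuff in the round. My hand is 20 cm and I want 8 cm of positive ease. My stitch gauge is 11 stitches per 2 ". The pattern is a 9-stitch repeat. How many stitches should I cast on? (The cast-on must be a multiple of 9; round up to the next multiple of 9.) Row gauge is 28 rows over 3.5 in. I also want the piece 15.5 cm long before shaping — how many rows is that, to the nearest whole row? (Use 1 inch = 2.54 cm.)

Cast on 63 stitches; work 49 rows.

Finished = 20 + 8 = 28 cm.
28 cm × 1/2.54 = 11.02 inches.
11/2 = 5.5 sts per in; 11.02 × 5.5 = 60.63 sts.
Next multiple of 9 → 63.
15.5 cm = 6.10 inches; × 8 = 48.82 → 49 rows.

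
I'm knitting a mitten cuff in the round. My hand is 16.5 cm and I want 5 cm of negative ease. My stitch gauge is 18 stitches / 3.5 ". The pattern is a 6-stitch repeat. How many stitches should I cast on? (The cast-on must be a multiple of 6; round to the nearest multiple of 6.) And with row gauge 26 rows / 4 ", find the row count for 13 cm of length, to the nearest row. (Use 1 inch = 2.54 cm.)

Finished = 16.5 − 5 = 11.5 cm.
11.5 cm × 1/2.54 = 4.53 inches.
18/3.5 = 5.143 sts per in; 4.53 × 5.143 = 23.28 sts.
Nearest multiple of 6 → 24.
13 cm = 5.12 inches; × 6.5 = 33.27 → 33 rows.

Cast on 24 stitches; work 33 rows.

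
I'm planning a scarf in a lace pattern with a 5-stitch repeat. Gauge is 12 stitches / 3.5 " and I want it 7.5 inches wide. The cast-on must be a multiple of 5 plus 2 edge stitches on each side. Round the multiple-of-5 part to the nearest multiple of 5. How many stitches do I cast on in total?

12 / 3.5 = 3.429 sts per inch.
7.5 × 3.429 = 25.71 sts.
Less 4 edge sts → 21.71 for the repeat.
Nearest multiple of 5: 20.
Add back 4 edge sts → 24.

24 stitches.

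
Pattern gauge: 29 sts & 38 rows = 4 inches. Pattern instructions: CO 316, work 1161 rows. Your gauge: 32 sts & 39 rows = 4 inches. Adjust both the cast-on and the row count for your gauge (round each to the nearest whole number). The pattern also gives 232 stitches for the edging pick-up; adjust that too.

Stitches: 316 × 32/29 = 348.69 → 349.
Rows: 1161 × 39/38 = 1191.55 → 1192.
edging pick-up: 232 × 32/29 = 256.00 → 256.

Cast on 349 stitches; work 1192 rows; edging pick-up 256 stitches.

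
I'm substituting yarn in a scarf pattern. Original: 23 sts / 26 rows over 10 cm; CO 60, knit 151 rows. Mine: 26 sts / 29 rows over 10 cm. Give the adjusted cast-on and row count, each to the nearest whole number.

Stitches: 60 × 26/23 = 67.83 → 68.
Rows: 151 × 29/26 = 168.42 → 168.

Cast on 68 stitches; work 168 rows.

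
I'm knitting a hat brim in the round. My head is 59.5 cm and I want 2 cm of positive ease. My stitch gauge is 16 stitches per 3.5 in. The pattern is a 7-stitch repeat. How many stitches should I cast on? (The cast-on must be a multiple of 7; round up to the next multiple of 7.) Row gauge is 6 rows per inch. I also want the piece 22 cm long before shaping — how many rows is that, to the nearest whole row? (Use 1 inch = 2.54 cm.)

Cast on 112 stitches; work 52 rows.

Finished = 59.5 + 2 = 61.5 cm.
61.5 cm × 1/2.54 = 24.21 inches.
16/3.5 = 4.571 sts per in; 24.21 × 4.571 = 110.69 sts.
Next multiple of 7 → 112.
22 cm = 8.66 inches; × 6 = 51.97 → 52 rows.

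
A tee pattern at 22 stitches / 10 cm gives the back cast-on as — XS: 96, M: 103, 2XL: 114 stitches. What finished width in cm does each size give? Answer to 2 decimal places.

22/10 = 2.2 sts per cm.
XS: 96 / 2.2 = 43.636 → 43.64 cm.
M: 103 / 2.2 = 46.818 → 46.82 cm.
2XL: 114 / 2.2 = 51.818 → 51.82 cm.

XS 43.64 cm; M 46.82 cm; 2XL 51.82 cm.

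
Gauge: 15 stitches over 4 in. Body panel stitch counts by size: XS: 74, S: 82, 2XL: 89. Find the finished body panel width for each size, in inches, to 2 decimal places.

15/4 = 3.75 sts per in.
XS: 74 / 3.75 = 19.733 → 19.73 in.
S: 82 / 3.75 = 21.867 → 21.87 in.
2XL: 89 / 3.75 = 23.733 → 23.73 in.

XS 19.73 inches; S 21.87 inches; 2XL 23.73 inches.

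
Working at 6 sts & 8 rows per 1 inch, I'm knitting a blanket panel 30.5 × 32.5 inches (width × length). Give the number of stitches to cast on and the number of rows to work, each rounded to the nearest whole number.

Stitch gauge = 6/1 = 6 sts/in; 30.5 × 6 = 183.00 → 183 sts.
Row gauge = 8/1 = 8 rows/in; 32.5 × 8 = 260.00 → 260 rows.

Cast on 183 stitches and work 260 rows.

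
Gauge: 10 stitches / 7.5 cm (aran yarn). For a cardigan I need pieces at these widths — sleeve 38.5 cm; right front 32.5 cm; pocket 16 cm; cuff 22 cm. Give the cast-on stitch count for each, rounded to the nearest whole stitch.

sleeve 51; right front 43; pocket 21; cuff 29.

Rate = 10/7.5 = 1.333 sts per cm.
sleeve: 38.5 × 1.333 = 51.33 → 51.
right front: 32.5 × 1.333 = 43.33 → 43.
pocket: 16 × 1.333 = 21.33 → 21.
cuff: 22 × 1.333 = 29.33 → 29.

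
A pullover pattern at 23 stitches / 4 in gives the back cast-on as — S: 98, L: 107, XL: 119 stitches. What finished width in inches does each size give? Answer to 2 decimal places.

23/4 = 5.75 sts per in.
S: 98 / 5.75 = 17.043 → 17.04 in.
L: 107 / 5.75 = 18.609 → 18.61 in.
XL: 119 / 5.75 = 20.696 → 20.70 in.

S 17.04 inches; L 18.61 inches; XL 20.70 inches.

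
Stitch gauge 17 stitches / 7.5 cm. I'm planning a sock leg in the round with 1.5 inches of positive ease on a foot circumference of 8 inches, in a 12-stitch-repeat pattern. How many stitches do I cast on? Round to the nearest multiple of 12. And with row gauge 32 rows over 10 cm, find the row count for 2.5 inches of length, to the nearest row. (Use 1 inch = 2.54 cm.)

Cast on 60 stitches; work 20 rows.

Finished = 8 + 1.5 = 9.5 inches.
9.5 inches × 2.54 = 24.13 cm.
17/7.5 = 2.267 sts per cm; 24.13 × 2.267 = 54.69 sts.
Nearest multiple of 12 → 60.
2.5 inches = 6.35 cm; × 3.2 = 20.32 → 20 rows.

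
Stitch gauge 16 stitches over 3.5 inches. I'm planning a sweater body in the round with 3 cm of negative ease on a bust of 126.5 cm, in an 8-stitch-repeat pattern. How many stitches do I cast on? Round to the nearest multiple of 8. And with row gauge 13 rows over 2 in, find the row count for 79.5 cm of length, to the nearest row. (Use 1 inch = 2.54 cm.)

Cast on 224 stitches; work 203 rows.

Finished = 126.5 − 3 = 123.5 cm.
123.5 cm × 1/2.54 = 48.62 inches.
16/3.5 = 4.571 sts per in; 48.62 × 4.571 = 222.27 sts.
Nearest multiple of 8 → 224.
79.5 cm = 31.30 inches; × 6.5 = 203.44 → 203 rows.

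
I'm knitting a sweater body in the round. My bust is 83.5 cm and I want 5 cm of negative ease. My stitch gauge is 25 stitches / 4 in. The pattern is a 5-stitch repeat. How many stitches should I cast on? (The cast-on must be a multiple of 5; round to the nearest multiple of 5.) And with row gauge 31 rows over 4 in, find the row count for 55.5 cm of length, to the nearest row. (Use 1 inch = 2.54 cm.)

Finished = 83.5 − 5 = 78.5 cm.
78.5 cm × 1/2.54 = 30.91 inches.
25/4 = 6.25 sts per in; 30.91 × 6.25 = 193.16 sts.
Nearest multiple of 5 → 195.
55.5 cm = 21.85 inches; × 7.75 = 169.34 → 169 rows.

Cast on 195 stitches; work 169 rows.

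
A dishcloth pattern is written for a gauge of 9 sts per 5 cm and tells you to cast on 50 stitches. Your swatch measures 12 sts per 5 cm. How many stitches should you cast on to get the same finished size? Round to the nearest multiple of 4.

Scale factor = 12 / 9 = 1.333.
50 × 12 / 9 = 66.67 sts.
→ 68 sts.

CO 68 sts.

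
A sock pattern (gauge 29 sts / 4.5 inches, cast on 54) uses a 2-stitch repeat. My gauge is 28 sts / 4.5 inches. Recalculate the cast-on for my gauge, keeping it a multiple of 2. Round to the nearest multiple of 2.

54 × 28 / 29 = 52.14.
Nearest multiple of 2: 52.

52 stitches.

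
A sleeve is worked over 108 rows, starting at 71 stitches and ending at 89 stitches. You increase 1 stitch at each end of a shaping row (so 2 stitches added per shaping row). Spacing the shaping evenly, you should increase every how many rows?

Increase every 12th row.

Stitches to add: |89 − 71| = 18.
Shaping rows needed: 18 / 2 = 9.
108 rows / 9 = every 12 rows.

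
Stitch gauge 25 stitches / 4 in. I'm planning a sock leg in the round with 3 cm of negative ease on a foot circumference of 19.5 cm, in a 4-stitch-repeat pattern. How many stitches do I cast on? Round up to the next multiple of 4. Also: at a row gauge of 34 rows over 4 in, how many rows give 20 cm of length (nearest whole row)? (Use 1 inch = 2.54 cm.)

Finished = 19.5 − 3 = 16.5 cm.
16.5 cm × 1/2.54 = 6.50 inches.
25/4 = 6.25 sts per in; 6.50 × 6.25 = 40.60 sts.
Next multiple of 4 → 44.
20 cm = 7.87 inches; × 8.5 = 66.93 → 67 rows.

Cast on 44 stitches; work 67 rows.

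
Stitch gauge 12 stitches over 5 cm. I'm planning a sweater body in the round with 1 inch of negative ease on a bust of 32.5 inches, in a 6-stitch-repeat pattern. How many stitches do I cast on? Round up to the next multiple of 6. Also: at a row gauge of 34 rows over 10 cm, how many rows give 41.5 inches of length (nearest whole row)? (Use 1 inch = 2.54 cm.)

Cast on 198 stitches; work 358 rows.

Finished = 32.5 − 1 = 31.5 inches.
31.5 inches × 2.54 = 80.01 cm.
12/5 = 2.4 sts per cm; 80.01 × 2.4 = 192.02 sts.
Next multiple of 6 → 198.
41.5 inches = 105.41 cm; × 3.4 = 358.39 → 358 rows.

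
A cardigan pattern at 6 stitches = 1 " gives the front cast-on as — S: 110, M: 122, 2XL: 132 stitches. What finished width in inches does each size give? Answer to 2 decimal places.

S 18.33 inches; M 20.33 inches; 2XL 22.00 inches.

6/1 = 6 sts per in.
S: 110 / 6 = 18.333 → 18.33 in.
M: 122 / 6 = 20.333 → 20.33 in.
2XL: 132 / 6 = 22.000 → 22.00 in.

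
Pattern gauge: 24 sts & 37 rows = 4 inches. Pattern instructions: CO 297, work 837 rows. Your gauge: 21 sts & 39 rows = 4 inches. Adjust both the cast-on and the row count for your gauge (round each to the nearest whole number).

Cast on 260 stitches; work 882 rows.

Stitches: 297 × 21/24 = 259.88 → 260.
Rows: 837 × 39/37 = 882.24 → 882.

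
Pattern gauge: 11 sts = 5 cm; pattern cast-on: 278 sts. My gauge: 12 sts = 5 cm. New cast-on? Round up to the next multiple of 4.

CO 304 sts.

Scale factor = 12 / 11 = 1.091.
278 × 12 / 11 = 303.27 sts.
→ 304 sts.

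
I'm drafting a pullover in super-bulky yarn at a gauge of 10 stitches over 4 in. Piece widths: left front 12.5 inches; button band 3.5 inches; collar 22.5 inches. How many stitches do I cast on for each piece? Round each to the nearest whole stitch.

Rate = 10/4 = 2.5 sts per in.
left front: 12.5 × 2.5 = 31.25 → 31.
button band: 3.5 × 2.5 = 8.75 → 9.
collar: 22.5 × 2.5 = 56.25 → 56.

left front 31; button band 9; collar 56.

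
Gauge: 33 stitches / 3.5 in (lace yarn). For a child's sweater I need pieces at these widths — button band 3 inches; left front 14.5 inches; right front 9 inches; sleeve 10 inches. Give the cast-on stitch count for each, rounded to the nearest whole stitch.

Rate = 33/3.5 = 9.429 sts per in.
button band: 3 × 9.429 = 28.29 → 28.
left front: 14.5 × 9.429 = 136.71 → 137.
right front: 9 × 9.429 = 84.86 → 85.
sleeve: 10 × 9.429 = 94.29 → 94.

button band 28; left front 137; right front 85; sleeve 94.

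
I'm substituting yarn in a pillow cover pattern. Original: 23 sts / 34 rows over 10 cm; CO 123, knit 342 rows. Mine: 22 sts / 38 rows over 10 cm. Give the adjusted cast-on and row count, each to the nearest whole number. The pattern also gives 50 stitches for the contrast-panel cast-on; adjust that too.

Stitches: 123 × 22/23 = 117.65 → 118.
Rows: 342 × 38/34 = 382.24 → 382.
contrast-panel cast-on: 50 × 22/23 = 47.83 → 48.

Cast on 118 stitches; work 382 rows; contrast-panel cast-on 48 stitches.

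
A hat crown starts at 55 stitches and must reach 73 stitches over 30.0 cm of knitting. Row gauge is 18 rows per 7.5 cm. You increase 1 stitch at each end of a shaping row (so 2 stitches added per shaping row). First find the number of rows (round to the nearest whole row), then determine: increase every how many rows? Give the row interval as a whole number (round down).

Rows = 30.0 × 2.4 = 72.0 → 72 rows.
Stitches to add: 18 → 9 shaping rows (at 2 st each).
72 / 9 = 8.00 → every 8 rows.

Increase every 8th row.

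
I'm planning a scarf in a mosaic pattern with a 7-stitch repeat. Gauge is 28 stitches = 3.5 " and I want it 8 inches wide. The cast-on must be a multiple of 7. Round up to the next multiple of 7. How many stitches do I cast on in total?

CO 70 sts.

28 / 3.5 = 8 sts per inch.
8 × 8 = 64.00 sts.
Next multiple of 7: 70.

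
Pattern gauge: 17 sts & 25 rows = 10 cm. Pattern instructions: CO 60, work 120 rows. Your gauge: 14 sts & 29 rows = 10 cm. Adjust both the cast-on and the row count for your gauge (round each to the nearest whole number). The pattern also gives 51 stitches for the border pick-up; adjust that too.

Stitches: 60 × 14/17 = 49.41 → 49.
Rows: 120 × 29/25 = 139.20 → 139.
border pick-up: 51 × 14/17 = 42.00 → 42.

Cast on 49 stitches; work 139 rows; border pick-up 42 stitches.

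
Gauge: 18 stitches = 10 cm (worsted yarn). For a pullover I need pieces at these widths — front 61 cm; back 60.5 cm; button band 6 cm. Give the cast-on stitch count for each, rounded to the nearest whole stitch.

front 110; back 109; button band 11.

Rate = 18/10 = 1.8 sts per cm.
front: 61 × 1.8 = 109.80 → 110.
back: 60.5 × 1.8 = 108.90 → 109.
button band: 6 × 1.8 = 10.80 → 11.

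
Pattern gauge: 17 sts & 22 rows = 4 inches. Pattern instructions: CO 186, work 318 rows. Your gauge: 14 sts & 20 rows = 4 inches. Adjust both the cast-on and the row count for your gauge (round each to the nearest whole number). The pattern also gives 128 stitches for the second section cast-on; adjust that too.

Stitches: 186 × 14/17 = 153.18 → 153.
Rows: 318 × 20/22 = 289.09 → 289.
second section cast-on: 128 × 14/17 = 105.41 → 105.

Cast on 153 stitches; work 289 rows; second section cast-on 105 stitches.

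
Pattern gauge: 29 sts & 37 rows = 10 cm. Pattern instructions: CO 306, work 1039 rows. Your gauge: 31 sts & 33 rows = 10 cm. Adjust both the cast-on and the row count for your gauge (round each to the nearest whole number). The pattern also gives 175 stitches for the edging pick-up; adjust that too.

Cast on 327 stitches; work 927 rows; edging pick-up 187 stitches.

Stitches: 306 × 31/29 = 327.10 → 327.
Rows: 1039 × 33/37 = 926.68 → 927.
edging pick-up: 175 × 31/29 = 187.07 → 187.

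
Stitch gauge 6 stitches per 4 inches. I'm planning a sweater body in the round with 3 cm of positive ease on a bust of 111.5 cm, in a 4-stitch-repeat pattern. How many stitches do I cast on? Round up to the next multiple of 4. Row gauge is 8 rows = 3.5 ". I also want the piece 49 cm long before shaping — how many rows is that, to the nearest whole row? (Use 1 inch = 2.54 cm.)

Finished = 111.5 + 3 = 114.5 cm.
114.5 cm × 1/2.54 = 45.08 inches.
6/4 = 1.5 sts per in; 45.08 × 1.5 = 67.62 sts.
Next multiple of 4 → 68.
49 cm = 19.29 inches; × 2.286 = 44.09 → 44 rows.

Cast on 68 stitches; work 44 rows.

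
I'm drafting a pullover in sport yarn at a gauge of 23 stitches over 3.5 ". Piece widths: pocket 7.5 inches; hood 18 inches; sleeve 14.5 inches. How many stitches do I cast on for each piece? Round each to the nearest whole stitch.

pocket 49; hood 118; sleeve 95.

Rate = 23/3.5 = 6.571 sts per in.
pocket: 7.5 × 6.571 = 49.29 → 49.
hood: 18 × 6.571 = 118.29 → 118.
sleeve: 14.5 × 6.571 = 95.29 → 95.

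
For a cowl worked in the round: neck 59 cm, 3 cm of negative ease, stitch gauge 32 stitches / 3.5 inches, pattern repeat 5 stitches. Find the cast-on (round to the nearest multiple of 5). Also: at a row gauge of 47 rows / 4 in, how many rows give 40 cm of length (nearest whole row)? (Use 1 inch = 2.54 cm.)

Cast on 200 stitches; work 185 rows.

Finished = 59 − 3 = 56 cm.
56 cm × 1/2.54 = 22.05 inches.
32/3.5 = 9.143 sts per in; 22.05 × 9.143 = 201.57 sts.
Nearest multiple of 5 → 200.
40 cm = 15.75 inches; × 11.75 = 185.04 → 185 rows.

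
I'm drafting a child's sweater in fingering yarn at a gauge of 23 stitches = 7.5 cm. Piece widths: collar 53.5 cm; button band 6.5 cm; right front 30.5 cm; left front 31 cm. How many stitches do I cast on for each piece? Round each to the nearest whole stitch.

collar 164; button band 20; right front 94; left front 95.

Rate = 23/7.5 = 3.067 sts per cm.
collar: 53.5 × 3.067 = 164.07 → 164.
button band: 6.5 × 3.067 = 19.93 → 20.
right front: 30.5 × 3.067 = 93.53 → 94.
left front: 31 × 3.067 = 95.07 → 95.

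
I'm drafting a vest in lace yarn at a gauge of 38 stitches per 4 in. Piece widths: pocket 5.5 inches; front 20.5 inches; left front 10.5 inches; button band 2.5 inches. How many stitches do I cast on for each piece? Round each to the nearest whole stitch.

Rate = 38/4 = 9.5 sts per in.
pocket: 5.5 × 9.5 = 52.25 → 52.
front: 20.5 × 9.5 = 194.75 → 195.
left front: 10.5 × 9.5 = 99.75 → 100.
button band: 2.5 × 9.5 = 23.75 → 24.

pocket 52; front 195; left front 100; button band 24.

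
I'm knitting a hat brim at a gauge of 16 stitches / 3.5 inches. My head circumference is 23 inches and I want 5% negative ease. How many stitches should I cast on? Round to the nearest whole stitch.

Cast on 100 stitches.

Finished = 23 × 0.95 = 21.85 in.
16 / 3.5 = 4.571 sts per inch.
21.85 × 4.571 = 99.89 sts.
→ 100 sts.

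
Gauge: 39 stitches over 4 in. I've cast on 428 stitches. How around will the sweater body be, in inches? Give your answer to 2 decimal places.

43.90 inches.

39 stitches / 4 inch = 9.75 stitches per inch.
428 / 9.75 = 43.897 inches.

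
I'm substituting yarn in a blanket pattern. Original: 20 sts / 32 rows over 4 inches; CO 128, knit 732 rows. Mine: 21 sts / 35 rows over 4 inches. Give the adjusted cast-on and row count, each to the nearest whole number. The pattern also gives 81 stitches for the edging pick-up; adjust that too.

Stitches: 128 × 21/20 = 134.40 → 134.
Rows: 732 × 35/32 = 800.62 → 801.
edging pick-up: 81 × 21/20 = 85.05 → 85.

Cast on 134 stitches; work 801 rows; edging pick-up 85 stitches.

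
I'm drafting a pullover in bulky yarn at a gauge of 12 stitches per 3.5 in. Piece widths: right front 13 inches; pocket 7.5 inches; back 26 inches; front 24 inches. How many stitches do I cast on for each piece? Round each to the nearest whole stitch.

right front 45; pocket 26; back 89; front 82.

Rate = 12/3.5 = 3.429 sts per in.
right front: 13 × 3.429 = 44.57 → 45.
pocket: 7.5 × 3.429 = 25.71 → 26.
back: 26 × 3.429 = 89.14 → 89.
front: 24 × 3.429 = 82.29 → 82.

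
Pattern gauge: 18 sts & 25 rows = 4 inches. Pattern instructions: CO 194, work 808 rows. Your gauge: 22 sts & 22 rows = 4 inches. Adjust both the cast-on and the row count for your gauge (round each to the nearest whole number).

Cast on 237 stitches; work 711 rows.

Stitches: 194 × 22/18 = 237.11 → 237.
Rows: 808 × 22/25 = 711.04 → 711.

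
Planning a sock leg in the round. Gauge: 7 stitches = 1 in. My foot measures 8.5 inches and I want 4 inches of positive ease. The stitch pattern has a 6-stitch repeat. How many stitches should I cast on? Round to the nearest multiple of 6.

CO 90 sts.

Finished = 8.5 + 4 = 12.5 inches.
7 / 1 = 7 sts/in.
12.5 × 7 = 87.50 sts.
Nearest multiple of 6: 90.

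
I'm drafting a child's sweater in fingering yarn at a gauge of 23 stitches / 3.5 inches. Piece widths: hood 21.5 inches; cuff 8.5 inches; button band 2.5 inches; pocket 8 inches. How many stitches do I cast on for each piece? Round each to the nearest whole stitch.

hood 141; cuff 56; button band 16; pocket 53.

Rate = 23/3.5 = 6.571 sts per in.
hood: 21.5 × 6.571 = 141.29 → 141.
cuff: 8.5 × 6.571 = 55.86 → 56.
button band: 2.5 × 6.571 = 16.43 → 16.
pocket: 8 × 6.571 = 52.57 → 53.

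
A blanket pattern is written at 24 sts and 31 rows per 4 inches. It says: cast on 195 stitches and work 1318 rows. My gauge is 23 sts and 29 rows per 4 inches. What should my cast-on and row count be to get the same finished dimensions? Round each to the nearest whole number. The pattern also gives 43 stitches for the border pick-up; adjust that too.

Cast on 187 stitches; work 1233 rows; border pick-up 41 stitches.

Stitches: 195 × 23/24 = 186.88 → 187.
Rows: 1318 × 29/31 = 1232.97 → 1233.
border pick-up: 43 × 23/24 = 41.21 → 41.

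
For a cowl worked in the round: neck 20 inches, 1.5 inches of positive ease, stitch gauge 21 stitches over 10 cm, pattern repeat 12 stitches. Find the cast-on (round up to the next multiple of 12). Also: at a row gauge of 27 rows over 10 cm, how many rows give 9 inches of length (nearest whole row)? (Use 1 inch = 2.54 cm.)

Cast on 120 stitches; work 62 rows.

Finished = 20 + 1.5 = 21.5 inches.
21.5 inches × 2.54 = 54.61 cm.
21/10 = 2.1 sts per cm; 54.61 × 2.1 = 114.68 sts.
Next multiple of 12 → 120.
9 inches = 22.86 cm; × 2.7 = 61.72 → 62 rows.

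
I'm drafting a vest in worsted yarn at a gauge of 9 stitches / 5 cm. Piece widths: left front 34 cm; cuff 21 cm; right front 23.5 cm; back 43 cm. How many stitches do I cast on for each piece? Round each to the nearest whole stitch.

left front 61; cuff 38; right front 42; back 77.

Rate = 9/5 = 1.8 sts per cm.
left front: 34 × 1.8 = 61.20 → 61.
cuff: 21 × 1.8 = 37.80 → 38.
right front: 23.5 × 1.8 = 42.30 → 42.
back: 43 × 1.8 = 77.40 → 77.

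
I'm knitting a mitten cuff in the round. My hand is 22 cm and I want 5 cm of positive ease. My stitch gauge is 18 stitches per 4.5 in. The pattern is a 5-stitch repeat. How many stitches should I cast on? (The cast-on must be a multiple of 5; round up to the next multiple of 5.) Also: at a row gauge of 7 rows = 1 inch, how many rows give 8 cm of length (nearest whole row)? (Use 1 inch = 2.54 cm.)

Finished = 22 + 5 = 27 cm.
27 cm × 1/2.54 = 10.63 inches.
18/4.5 = 4 sts per in; 10.63 × 4 = 42.52 sts.
Next multiple of 5 → 45.
8 cm = 3.15 inches; × 7 = 22.05 → 22 rows.

Cast on 45 stitches; work 22 rows.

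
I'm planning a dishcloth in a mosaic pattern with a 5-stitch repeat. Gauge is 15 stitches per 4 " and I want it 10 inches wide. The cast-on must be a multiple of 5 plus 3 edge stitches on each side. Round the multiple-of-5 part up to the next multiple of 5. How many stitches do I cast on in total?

15 / 4 = 3.75 sts per inch.
10 × 3.75 = 37.50 sts.
Less 6 edge sts → 31.50 for the repeat.
Next multiple of 5: 35.
Add back 6 edge sts → 41.

Cast on 41 stitches.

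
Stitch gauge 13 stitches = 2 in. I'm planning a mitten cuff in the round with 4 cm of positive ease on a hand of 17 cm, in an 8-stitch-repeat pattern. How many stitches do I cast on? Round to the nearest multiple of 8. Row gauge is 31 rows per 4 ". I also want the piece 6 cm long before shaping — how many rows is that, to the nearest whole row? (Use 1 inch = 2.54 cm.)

Cast on 56 stitches; work 18 rows.

Finished = 17 + 4 = 21 cm.
21 cm × 1/2.54 = 8.27 inches.
13/2 = 6.5 sts per in; 8.27 × 6.5 = 53.74 sts.
Nearest multiple of 8 → 56.
6 cm = 2.36 inches; × 7.75 = 18.31 → 18 rows.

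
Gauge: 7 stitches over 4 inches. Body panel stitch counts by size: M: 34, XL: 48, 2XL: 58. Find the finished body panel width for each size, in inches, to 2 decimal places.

7/4 = 1.75 sts per in.
M: 34 / 1.75 = 19.429 → 19.43 in.
XL: 48 / 1.75 = 27.429 → 27.43 in.
2XL: 58 / 1.75 = 33.143 → 33.14 in.

M 19.43 inches; XL 27.43 inches; 2XL 33.14 inches.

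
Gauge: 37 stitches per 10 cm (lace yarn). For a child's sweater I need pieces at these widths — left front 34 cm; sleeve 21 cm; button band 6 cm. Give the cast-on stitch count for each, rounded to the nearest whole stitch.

Rate = 37/10 = 3.7 sts per cm.
left front: 34 × 3.7 = 125.80 → 126.
sleeve: 21 × 3.7 = 77.70 → 78.
button band: 6 × 3.7 = 22.20 → 22.

left front 126; sleeve 78; button band 22.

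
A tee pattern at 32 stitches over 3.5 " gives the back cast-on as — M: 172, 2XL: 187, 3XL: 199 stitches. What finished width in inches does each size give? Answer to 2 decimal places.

M 18.81 inches; 2XL 20.45 inches; 3XL 21.77 inches.

32/3.5 = 9.143 sts per in.
M: 172 / 9.143 = 18.812 → 18.81 in.
2XL: 187 / 9.143 = 20.453 → 20.45 in.
3XL: 199 / 9.143 = 21.766 → 21.77 in.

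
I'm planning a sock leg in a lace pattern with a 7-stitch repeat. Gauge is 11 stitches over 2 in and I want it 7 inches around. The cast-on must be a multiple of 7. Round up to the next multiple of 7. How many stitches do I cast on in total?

11 / 2 = 5.5 sts per inch.
7 × 5.5 = 38.50 sts.
Next multiple of 7: 42.

Cast on 42 stitches.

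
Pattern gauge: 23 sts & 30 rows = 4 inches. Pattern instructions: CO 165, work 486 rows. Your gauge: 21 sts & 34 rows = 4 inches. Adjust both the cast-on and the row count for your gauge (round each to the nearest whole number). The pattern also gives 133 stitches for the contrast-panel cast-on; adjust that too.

Cast on 151 stitches; work 551 rows; contrast-panel cast-on 121 stitches.

Stitches: 165 × 21/23 = 150.65 → 151.
Rows: 486 × 34/30 = 550.80 → 551.
contrast-panel cast-on: 133 × 21/23 = 121.43 → 121.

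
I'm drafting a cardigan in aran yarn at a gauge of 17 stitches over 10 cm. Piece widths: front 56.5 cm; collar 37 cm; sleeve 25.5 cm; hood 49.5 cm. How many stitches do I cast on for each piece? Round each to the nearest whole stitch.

Rate = 17/10 = 1.7 sts per cm.
front: 56.5 × 1.7 = 96.05 → 96.
collar: 37 × 1.7 = 62.90 → 63.
sleeve: 25.5 × 1.7 = 43.35 → 43.
hood: 49.5 × 1.7 = 84.15 → 84.

front 96; collar 63; sleeve 43; hood 84.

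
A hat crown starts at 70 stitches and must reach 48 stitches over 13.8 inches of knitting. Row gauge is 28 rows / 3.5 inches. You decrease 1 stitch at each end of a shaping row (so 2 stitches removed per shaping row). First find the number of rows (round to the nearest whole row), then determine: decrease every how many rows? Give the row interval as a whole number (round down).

Decrease every 10th row.

Rows = 13.8 × 8 = 110.4 → 110 rows.
Stitches to remove: 22 → 11 shaping rows (at 2 st each).
110 / 11 = 10.00 → every 10 rows.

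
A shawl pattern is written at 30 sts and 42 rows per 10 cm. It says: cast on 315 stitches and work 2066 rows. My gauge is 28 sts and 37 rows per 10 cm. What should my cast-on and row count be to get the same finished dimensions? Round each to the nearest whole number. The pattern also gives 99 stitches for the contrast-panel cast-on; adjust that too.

Stitches: 315 × 28/30 = 294.00 → 294.
Rows: 2066 × 37/42 = 1820.05 → 1820.
contrast-panel cast-on: 99 × 28/30 = 92.40 → 92.

Cast on 294 stitches; work 1820 rows; contrast-panel cast-on 92 stitches.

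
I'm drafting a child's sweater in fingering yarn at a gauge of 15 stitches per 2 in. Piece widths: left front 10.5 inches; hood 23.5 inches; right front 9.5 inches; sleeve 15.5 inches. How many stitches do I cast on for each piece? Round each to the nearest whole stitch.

Rate = 15/2 = 7.5 sts per in.
left front: 10.5 × 7.5 = 78.75 → 79.
hood: 23.5 × 7.5 = 176.25 → 176.
right front: 9.5 × 7.5 = 71.25 → 71.
sleeve: 15.5 × 7.5 = 116.25 → 116.

left front 79; hood 176; right front 71; sleeve 116.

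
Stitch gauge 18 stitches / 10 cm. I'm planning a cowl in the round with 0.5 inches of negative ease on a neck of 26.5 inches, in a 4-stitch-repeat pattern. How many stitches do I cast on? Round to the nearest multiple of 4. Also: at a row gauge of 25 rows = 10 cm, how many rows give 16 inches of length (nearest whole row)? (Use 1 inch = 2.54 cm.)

Cast on 120 stitches; work 102 rows.

Finished = 26.5 − 0.5 = 26 inches.
26 inches × 2.54 = 66.04 cm.
18/10 = 1.8 sts per cm; 66.04 × 1.8 = 118.87 sts.
Nearest multiple of 4 → 120.
16 inches = 40.64 cm; × 2.5 = 101.60 → 102 rows.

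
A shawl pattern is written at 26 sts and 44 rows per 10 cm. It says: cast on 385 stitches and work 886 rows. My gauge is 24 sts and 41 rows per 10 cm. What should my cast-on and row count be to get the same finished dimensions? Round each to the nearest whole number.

Stitches: 385 × 24/26 = 355.38 → 355.
Rows: 886 × 41/44 = 825.59 → 826.

Cast on 355 stitches; work 826 rows.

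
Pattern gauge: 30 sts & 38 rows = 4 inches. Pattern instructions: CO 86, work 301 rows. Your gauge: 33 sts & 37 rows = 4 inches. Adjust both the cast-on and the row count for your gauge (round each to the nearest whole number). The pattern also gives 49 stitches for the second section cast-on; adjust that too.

Stitches: 86 × 33/30 = 94.60 → 95.
Rows: 301 × 37/38 = 293.08 → 293.
second section cast-on: 49 × 33/30 = 53.90 → 54.

Cast on 95 stitches; work 293 rows; second section cast-on 54 stitches.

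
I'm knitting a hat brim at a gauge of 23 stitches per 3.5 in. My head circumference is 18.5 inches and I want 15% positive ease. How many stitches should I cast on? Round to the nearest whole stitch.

Finished = 18.5 × 1.15 = 21.27 in.
23 / 3.5 = 6.571 sts per inch.
21.27 × 6.571 = 139.81 sts.
→ 140 sts.

CO 140 sts.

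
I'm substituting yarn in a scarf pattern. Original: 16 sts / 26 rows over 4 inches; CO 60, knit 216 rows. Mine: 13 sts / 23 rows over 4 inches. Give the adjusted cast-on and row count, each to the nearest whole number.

Cast on 49 stitches; work 191 rows.

Stitches: 60 × 13/16 = 48.75 → 49.
Rows: 216 × 23/26 = 191.08 → 191.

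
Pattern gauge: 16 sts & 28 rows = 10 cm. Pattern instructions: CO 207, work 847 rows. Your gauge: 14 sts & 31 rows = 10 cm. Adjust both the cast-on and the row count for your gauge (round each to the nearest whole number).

Cast on 181 stitches; work 938 rows.

Stitches: 207 × 14/16 = 181.12 → 181.
Rows: 847 × 31/28 = 937.75 → 938.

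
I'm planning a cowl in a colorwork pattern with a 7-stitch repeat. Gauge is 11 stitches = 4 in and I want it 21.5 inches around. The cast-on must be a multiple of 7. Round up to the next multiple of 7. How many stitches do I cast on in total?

CO 63 sts.

11 / 4 = 2.75 sts per inch.
21.5 × 2.75 = 59.12 sts.
Next multiple of 7: 63.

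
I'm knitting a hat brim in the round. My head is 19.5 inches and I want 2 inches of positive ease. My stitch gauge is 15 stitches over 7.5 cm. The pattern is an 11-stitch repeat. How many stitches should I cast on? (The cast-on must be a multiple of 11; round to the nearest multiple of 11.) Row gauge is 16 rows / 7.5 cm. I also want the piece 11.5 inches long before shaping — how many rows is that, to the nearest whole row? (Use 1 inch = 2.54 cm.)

Cast on 110 stitches; work 62 rows.

Finished = 19.5 + 2 = 21.5 inches.
21.5 inches × 2.54 = 54.61 cm.
15/7.5 = 2 sts per cm; 54.61 × 2 = 109.22 sts.
Nearest multiple of 11 → 110.
11.5 inches = 29.21 cm; × 2.133 = 62.31 → 62 rows.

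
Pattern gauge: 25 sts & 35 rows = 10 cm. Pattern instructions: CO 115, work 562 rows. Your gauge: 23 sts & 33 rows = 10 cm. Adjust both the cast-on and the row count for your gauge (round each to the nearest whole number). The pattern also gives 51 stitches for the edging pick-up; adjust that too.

Stitches: 115 × 23/25 = 105.80 → 106.
Rows: 562 × 33/35 = 529.89 → 530.
edging pick-up: 51 × 23/25 = 46.92 → 47.

Cast on 106 stitches; work 530 rows; edging pick-up 47 stitches.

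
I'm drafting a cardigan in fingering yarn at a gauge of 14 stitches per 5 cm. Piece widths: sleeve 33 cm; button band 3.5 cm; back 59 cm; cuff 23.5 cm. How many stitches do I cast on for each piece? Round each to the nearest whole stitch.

Rate = 14/5 = 2.8 sts per cm.
sleeve: 33 × 2.8 = 92.40 → 92.
button band: 3.5 × 2.8 = 9.80 → 10.
back: 59 × 2.8 = 165.20 → 165.
cuff: 23.5 × 2.8 = 65.80 → 66.

sleeve 92; button band 10; back 165; cuff 66.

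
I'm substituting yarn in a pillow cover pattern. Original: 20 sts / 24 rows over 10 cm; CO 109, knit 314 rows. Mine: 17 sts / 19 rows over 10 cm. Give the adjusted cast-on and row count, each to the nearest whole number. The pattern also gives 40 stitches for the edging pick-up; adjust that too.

Stitches: 109 × 17/20 = 92.65 → 93.
Rows: 314 × 19/24 = 248.58 → 249.
edging pick-up: 40 × 17/20 = 34.00 → 34.

Cast on 93 stitches; work 249 rows; edging pick-up 34 stitches.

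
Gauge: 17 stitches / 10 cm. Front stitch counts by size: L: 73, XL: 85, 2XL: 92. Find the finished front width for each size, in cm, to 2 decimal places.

L 42.94 cm; XL 50.00 cm; 2XL 54.12 cm.

17/10 = 1.7 sts per cm.
L: 73 / 1.7 = 42.941 → 42.94 cm.
XL: 85 / 1.7 = 50.000 → 50.00 cm.
2XL: 92 / 1.7 = 54.118 → 54.12 cm.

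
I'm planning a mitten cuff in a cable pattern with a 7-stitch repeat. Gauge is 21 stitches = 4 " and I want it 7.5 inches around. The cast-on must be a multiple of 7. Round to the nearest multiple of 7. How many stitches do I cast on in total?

CO 42 sts.

21 / 4 = 5.25 sts per inch.
7.5 × 5.25 = 39.38 sts.
Nearest multiple of 7: 42.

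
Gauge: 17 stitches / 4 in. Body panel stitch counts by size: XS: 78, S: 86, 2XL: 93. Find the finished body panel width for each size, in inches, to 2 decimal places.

XS 18.35 inches; S 20.24 inches; 2XL 21.88 inches.

17/4 = 4.25 sts per in.
XS: 78 / 4.25 = 18.353 → 18.35 in.
S: 86 / 4.25 = 20.235 → 20.24 in.
2XL: 93 / 4.25 = 21.882 → 21.88 in.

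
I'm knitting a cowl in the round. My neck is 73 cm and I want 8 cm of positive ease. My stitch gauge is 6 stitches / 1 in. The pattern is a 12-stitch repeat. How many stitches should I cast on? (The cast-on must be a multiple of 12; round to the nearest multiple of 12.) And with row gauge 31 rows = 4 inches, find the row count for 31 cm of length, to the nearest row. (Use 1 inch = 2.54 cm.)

Cast on 192 stitches; work 95 rows.

Finished = 73 + 8 = 81 cm.
81 cm × 1/2.54 = 31.89 inches.
6/1 = 6 sts per in; 31.89 × 6 = 191.34 sts.
Nearest multiple of 12 → 192.
31 cm = 12.20 inches; × 7.75 = 94.59 → 95 rows.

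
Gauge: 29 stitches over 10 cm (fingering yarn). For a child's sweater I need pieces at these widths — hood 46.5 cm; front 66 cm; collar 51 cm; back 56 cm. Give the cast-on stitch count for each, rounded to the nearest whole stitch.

hood 135; front 191; collar 148; back 162.

Rate = 29/10 = 2.9 sts per cm.
hood: 46.5 × 2.9 = 134.85 → 135.
front: 66 × 2.9 = 191.40 → 191.
collar: 51 × 2.9 = 147.90 → 148.
back: 56 × 2.9 = 162.40 → 162.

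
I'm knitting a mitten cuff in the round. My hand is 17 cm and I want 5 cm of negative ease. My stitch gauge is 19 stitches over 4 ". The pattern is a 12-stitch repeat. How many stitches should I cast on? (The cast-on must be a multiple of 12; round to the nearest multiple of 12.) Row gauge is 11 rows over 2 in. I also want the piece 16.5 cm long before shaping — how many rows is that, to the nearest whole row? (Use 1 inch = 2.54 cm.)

Finished = 17 − 5 = 12 cm.
12 cm × 1/2.54 = 4.72 inches.
19/4 = 4.75 sts per in; 4.72 × 4.75 = 22.44 sts.
Nearest multiple of 12 → 24.
16.5 cm = 6.50 inches; × 5.5 = 35.73 → 36 rows.

Cast on 24 stitches; work 36 rows.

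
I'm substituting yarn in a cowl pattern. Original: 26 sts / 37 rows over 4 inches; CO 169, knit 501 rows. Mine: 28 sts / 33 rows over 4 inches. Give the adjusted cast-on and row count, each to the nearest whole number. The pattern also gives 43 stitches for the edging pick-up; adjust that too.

Stitches: 169 × 28/26 = 182.00 → 182.
Rows: 501 × 33/37 = 446.84 → 447.
edging pick-up: 43 × 28/26 = 46.31 → 46.

Cast on 182 stitches; work 447 rows; edging pick-up 46 stitches.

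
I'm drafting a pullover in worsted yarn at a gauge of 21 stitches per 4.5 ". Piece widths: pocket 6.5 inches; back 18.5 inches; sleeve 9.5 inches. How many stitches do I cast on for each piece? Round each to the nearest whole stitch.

Rate = 21/4.5 = 4.667 sts per in.
pocket: 6.5 × 4.667 = 30.33 → 30.
back: 18.5 × 4.667 = 86.33 → 86.
sleeve: 9.5 × 4.667 = 44.33 → 44.

pocket 30; back 86; sleeve 44.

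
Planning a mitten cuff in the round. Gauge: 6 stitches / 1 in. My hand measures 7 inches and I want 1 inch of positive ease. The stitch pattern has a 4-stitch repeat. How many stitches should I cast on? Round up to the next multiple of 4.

Cast on 48 stitches.

Finished = 7 + 1 = 8 inches.
6 / 1 = 6 sts/in.
8 × 6 = 48.00 sts.
Next multiple of 4: 48.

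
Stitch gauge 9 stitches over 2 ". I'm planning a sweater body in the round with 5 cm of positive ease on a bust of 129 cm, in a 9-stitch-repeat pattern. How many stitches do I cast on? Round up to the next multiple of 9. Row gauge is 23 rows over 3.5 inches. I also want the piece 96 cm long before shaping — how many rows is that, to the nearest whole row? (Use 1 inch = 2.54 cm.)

Cast on 243 stitches; work 248 rows.

Finished = 129 + 5 = 134 cm.
134 cm × 1/2.54 = 52.76 inches.
9/2 = 4.5 sts per in; 52.76 × 4.5 = 237.40 sts.
Next multiple of 9 → 243.
96 cm = 37.80 inches; × 6.571 = 248.37 → 248 rows.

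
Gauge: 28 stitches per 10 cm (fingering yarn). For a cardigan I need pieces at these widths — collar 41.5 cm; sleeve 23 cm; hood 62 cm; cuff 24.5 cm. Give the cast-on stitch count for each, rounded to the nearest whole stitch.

collar 116; sleeve 64; hood 174; cuff 69.

Rate = 28/10 = 2.8 sts per cm.
collar: 41.5 × 2.8 = 116.20 → 116.
sleeve: 23 × 2.8 = 64.40 → 64.
hood: 62 × 2.8 = 173.60 → 174.
cuff: 24.5 × 2.8 = 68.60 → 69.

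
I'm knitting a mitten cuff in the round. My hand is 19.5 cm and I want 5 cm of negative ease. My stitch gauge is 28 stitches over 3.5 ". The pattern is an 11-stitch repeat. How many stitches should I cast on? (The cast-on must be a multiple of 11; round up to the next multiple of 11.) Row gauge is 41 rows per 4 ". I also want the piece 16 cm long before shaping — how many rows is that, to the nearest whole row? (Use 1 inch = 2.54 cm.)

Finished = 19.5 − 5 = 14.5 cm.
14.5 cm × 1/2.54 = 5.71 inches.
28/3.5 = 8 sts per in; 5.71 × 8 = 45.67 sts.
Next multiple of 11 → 55.
16 cm = 6.30 inches; × 10.25 = 64.57 → 65 rows.

Cast on 55 stitches; work 65 rows.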